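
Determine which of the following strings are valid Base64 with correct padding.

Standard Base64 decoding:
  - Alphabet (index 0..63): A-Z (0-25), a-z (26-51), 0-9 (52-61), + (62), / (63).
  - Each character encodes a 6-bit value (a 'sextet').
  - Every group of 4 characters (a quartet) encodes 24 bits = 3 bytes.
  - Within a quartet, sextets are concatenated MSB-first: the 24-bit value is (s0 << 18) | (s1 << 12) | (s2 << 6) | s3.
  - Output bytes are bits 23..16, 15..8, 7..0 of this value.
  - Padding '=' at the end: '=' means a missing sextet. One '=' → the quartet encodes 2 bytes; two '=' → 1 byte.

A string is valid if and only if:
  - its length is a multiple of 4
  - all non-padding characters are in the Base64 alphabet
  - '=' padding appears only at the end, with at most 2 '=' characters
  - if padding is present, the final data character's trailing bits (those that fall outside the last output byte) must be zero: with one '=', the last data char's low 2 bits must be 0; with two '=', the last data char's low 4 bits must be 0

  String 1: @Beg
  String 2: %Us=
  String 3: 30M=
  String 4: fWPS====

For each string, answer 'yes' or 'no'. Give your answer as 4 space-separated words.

Answer: no no yes no

Derivation:
String 1: '@Beg' → invalid (bad char(s): ['@'])
String 2: '%Us=' → invalid (bad char(s): ['%'])
String 3: '30M=' → valid
String 4: 'fWPS====' → invalid (4 pad chars (max 2))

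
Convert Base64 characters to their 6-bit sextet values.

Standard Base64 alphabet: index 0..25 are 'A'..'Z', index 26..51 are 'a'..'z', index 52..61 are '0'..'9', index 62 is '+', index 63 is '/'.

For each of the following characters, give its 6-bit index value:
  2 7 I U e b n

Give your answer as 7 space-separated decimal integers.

'2': 0..9 range, 52 + ord('2') − ord('0') = 54
'7': 0..9 range, 52 + ord('7') − ord('0') = 59
'I': A..Z range, ord('I') − ord('A') = 8
'U': A..Z range, ord('U') − ord('A') = 20
'e': a..z range, 26 + ord('e') − ord('a') = 30
'b': a..z range, 26 + ord('b') − ord('a') = 27
'n': a..z range, 26 + ord('n') − ord('a') = 39

Answer: 54 59 8 20 30 27 39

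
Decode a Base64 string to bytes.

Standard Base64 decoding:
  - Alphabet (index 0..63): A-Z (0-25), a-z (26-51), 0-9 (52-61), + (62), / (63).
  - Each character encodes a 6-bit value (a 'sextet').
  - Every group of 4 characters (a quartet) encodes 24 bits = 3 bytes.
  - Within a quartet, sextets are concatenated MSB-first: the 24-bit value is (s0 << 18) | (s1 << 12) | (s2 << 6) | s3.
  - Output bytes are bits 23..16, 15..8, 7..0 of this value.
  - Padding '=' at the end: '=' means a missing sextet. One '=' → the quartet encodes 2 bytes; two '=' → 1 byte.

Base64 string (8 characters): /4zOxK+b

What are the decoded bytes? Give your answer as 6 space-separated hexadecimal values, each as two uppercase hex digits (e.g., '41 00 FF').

After char 0 ('/'=63): chars_in_quartet=1 acc=0x3F bytes_emitted=0
After char 1 ('4'=56): chars_in_quartet=2 acc=0xFF8 bytes_emitted=0
After char 2 ('z'=51): chars_in_quartet=3 acc=0x3FE33 bytes_emitted=0
After char 3 ('O'=14): chars_in_quartet=4 acc=0xFF8CCE -> emit FF 8C CE, reset; bytes_emitted=3
After char 4 ('x'=49): chars_in_quartet=1 acc=0x31 bytes_emitted=3
After char 5 ('K'=10): chars_in_quartet=2 acc=0xC4A bytes_emitted=3
After char 6 ('+'=62): chars_in_quartet=3 acc=0x312BE bytes_emitted=3
After char 7 ('b'=27): chars_in_quartet=4 acc=0xC4AF9B -> emit C4 AF 9B, reset; bytes_emitted=6

Answer: FF 8C CE C4 AF 9B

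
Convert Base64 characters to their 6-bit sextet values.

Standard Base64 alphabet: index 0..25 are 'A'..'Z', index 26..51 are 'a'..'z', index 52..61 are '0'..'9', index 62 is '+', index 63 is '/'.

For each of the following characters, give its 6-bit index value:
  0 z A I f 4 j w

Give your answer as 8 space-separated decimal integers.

'0': 0..9 range, 52 + ord('0') − ord('0') = 52
'z': a..z range, 26 + ord('z') − ord('a') = 51
'A': A..Z range, ord('A') − ord('A') = 0
'I': A..Z range, ord('I') − ord('A') = 8
'f': a..z range, 26 + ord('f') − ord('a') = 31
'4': 0..9 range, 52 + ord('4') − ord('0') = 56
'j': a..z range, 26 + ord('j') − ord('a') = 35
'w': a..z range, 26 + ord('w') − ord('a') = 48

Answer: 52 51 0 8 31 56 35 48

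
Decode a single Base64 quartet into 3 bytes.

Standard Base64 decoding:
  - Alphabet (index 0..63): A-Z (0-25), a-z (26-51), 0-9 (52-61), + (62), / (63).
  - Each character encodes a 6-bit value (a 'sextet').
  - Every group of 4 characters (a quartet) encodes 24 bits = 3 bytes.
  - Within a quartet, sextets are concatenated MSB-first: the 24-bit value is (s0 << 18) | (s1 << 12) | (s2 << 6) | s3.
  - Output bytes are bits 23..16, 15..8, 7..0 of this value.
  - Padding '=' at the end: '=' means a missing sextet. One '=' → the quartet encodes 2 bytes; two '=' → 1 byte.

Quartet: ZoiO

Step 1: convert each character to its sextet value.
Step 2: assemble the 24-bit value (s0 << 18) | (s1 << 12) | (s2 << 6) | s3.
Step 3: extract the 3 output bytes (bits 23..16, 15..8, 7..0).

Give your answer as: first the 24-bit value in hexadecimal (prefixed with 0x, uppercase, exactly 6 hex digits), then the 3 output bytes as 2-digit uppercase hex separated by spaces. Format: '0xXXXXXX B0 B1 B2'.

Answer: 0x66888E 66 88 8E

Derivation:
Sextets: Z=25, o=40, i=34, O=14
24-bit: (25<<18) | (40<<12) | (34<<6) | 14
      = 0x640000 | 0x028000 | 0x000880 | 0x00000E
      = 0x66888E
Bytes: (v>>16)&0xFF=66, (v>>8)&0xFF=88, v&0xFF=8E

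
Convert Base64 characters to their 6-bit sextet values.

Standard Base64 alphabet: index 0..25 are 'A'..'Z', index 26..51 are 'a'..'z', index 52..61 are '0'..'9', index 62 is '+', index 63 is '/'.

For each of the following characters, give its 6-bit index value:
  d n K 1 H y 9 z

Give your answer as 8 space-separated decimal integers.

Answer: 29 39 10 53 7 50 61 51

Derivation:
'd': a..z range, 26 + ord('d') − ord('a') = 29
'n': a..z range, 26 + ord('n') − ord('a') = 39
'K': A..Z range, ord('K') − ord('A') = 10
'1': 0..9 range, 52 + ord('1') − ord('0') = 53
'H': A..Z range, ord('H') − ord('A') = 7
'y': a..z range, 26 + ord('y') − ord('a') = 50
'9': 0..9 range, 52 + ord('9') − ord('0') = 61
'z': a..z range, 26 + ord('z') − ord('a') = 51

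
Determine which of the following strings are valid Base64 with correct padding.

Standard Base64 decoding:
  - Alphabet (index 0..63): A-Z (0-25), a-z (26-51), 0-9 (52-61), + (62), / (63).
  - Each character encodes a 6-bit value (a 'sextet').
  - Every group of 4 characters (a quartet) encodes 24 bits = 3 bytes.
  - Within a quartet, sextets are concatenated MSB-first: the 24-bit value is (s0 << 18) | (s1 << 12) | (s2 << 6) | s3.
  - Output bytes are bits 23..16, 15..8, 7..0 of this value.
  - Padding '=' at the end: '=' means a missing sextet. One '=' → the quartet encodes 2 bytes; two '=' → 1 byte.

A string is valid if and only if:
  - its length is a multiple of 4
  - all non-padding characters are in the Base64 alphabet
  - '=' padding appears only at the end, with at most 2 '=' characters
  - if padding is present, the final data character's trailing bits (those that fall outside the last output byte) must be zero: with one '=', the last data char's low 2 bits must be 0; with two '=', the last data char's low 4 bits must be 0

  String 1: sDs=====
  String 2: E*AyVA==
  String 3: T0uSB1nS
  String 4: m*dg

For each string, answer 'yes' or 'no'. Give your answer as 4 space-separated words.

Answer: no no yes no

Derivation:
String 1: 'sDs=====' → invalid (5 pad chars (max 2))
String 2: 'E*AyVA==' → invalid (bad char(s): ['*'])
String 3: 'T0uSB1nS' → valid
String 4: 'm*dg' → invalid (bad char(s): ['*'])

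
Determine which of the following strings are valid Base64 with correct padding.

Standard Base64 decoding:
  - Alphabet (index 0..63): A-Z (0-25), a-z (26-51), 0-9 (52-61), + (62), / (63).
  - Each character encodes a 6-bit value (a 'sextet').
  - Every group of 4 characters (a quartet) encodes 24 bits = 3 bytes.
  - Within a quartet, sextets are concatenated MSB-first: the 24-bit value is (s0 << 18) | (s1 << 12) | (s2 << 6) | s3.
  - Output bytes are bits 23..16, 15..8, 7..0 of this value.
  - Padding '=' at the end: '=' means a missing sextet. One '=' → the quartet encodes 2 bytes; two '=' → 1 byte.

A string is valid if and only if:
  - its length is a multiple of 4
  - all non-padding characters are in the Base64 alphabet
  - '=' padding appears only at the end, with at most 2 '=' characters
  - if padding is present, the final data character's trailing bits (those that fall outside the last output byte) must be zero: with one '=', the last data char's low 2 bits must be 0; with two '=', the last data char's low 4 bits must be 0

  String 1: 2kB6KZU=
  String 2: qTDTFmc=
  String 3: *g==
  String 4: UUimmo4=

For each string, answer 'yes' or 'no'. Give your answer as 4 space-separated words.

String 1: '2kB6KZU=' → valid
String 2: 'qTDTFmc=' → valid
String 3: '*g==' → invalid (bad char(s): ['*'])
String 4: 'UUimmo4=' → valid

Answer: yes yes no yes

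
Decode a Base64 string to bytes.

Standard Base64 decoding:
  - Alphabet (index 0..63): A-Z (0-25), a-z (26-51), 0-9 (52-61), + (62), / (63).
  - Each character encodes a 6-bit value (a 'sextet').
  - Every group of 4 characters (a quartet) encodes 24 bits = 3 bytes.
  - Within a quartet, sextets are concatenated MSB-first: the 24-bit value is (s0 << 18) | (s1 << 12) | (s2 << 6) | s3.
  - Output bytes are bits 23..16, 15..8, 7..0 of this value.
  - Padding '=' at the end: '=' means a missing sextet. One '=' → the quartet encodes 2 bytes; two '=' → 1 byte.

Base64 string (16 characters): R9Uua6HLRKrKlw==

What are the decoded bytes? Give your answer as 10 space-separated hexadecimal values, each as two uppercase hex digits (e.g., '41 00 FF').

After char 0 ('R'=17): chars_in_quartet=1 acc=0x11 bytes_emitted=0
After char 1 ('9'=61): chars_in_quartet=2 acc=0x47D bytes_emitted=0
After char 2 ('U'=20): chars_in_quartet=3 acc=0x11F54 bytes_emitted=0
After char 3 ('u'=46): chars_in_quartet=4 acc=0x47D52E -> emit 47 D5 2E, reset; bytes_emitted=3
After char 4 ('a'=26): chars_in_quartet=1 acc=0x1A bytes_emitted=3
After char 5 ('6'=58): chars_in_quartet=2 acc=0x6BA bytes_emitted=3
After char 6 ('H'=7): chars_in_quartet=3 acc=0x1AE87 bytes_emitted=3
After char 7 ('L'=11): chars_in_quartet=4 acc=0x6BA1CB -> emit 6B A1 CB, reset; bytes_emitted=6
After char 8 ('R'=17): chars_in_quartet=1 acc=0x11 bytes_emitted=6
After char 9 ('K'=10): chars_in_quartet=2 acc=0x44A bytes_emitted=6
After char 10 ('r'=43): chars_in_quartet=3 acc=0x112AB bytes_emitted=6
After char 11 ('K'=10): chars_in_quartet=4 acc=0x44AACA -> emit 44 AA CA, reset; bytes_emitted=9
After char 12 ('l'=37): chars_in_quartet=1 acc=0x25 bytes_emitted=9
After char 13 ('w'=48): chars_in_quartet=2 acc=0x970 bytes_emitted=9
Padding '==': partial quartet acc=0x970 -> emit 97; bytes_emitted=10

Answer: 47 D5 2E 6B A1 CB 44 AA CA 97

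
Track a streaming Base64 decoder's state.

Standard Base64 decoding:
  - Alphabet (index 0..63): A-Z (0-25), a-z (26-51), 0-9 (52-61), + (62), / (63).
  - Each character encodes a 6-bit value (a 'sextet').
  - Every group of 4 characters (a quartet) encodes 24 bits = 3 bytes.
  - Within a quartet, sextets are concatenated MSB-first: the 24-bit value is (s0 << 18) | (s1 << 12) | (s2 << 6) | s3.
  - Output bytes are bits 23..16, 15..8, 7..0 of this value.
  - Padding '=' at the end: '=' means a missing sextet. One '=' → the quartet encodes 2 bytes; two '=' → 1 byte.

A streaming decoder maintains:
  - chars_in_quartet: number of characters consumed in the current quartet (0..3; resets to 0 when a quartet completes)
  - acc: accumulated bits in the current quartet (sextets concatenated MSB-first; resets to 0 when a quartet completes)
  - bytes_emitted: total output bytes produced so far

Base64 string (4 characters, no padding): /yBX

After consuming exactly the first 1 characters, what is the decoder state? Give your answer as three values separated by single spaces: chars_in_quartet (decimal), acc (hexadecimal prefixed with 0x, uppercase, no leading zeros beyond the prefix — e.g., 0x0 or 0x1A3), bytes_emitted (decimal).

Answer: 1 0x3F 0

Derivation:
After char 0 ('/'=63): chars_in_quartet=1 acc=0x3F bytes_emitted=0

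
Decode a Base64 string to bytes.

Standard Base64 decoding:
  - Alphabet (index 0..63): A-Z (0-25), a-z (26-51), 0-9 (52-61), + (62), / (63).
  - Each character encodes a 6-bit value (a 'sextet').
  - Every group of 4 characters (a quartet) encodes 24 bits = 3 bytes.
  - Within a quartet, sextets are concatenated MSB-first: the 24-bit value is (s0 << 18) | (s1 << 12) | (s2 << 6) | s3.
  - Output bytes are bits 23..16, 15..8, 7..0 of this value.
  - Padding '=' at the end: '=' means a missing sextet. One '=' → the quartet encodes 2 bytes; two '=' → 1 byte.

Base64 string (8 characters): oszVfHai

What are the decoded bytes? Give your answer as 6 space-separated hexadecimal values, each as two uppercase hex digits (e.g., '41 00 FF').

After char 0 ('o'=40): chars_in_quartet=1 acc=0x28 bytes_emitted=0
After char 1 ('s'=44): chars_in_quartet=2 acc=0xA2C bytes_emitted=0
After char 2 ('z'=51): chars_in_quartet=3 acc=0x28B33 bytes_emitted=0
After char 3 ('V'=21): chars_in_quartet=4 acc=0xA2CCD5 -> emit A2 CC D5, reset; bytes_emitted=3
After char 4 ('f'=31): chars_in_quartet=1 acc=0x1F bytes_emitted=3
After char 5 ('H'=7): chars_in_quartet=2 acc=0x7C7 bytes_emitted=3
After char 6 ('a'=26): chars_in_quartet=3 acc=0x1F1DA bytes_emitted=3
After char 7 ('i'=34): chars_in_quartet=4 acc=0x7C76A2 -> emit 7C 76 A2, reset; bytes_emitted=6

Answer: A2 CC D5 7C 76 A2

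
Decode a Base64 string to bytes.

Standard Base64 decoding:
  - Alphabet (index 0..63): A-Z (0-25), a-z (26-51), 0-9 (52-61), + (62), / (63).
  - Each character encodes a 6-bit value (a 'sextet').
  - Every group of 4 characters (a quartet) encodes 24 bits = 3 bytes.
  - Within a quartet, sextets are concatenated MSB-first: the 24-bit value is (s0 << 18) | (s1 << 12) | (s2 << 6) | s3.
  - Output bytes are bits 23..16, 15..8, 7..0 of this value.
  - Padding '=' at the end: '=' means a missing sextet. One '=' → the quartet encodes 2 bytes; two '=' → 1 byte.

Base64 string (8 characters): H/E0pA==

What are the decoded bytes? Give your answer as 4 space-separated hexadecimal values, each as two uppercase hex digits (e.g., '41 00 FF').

Answer: 1F F1 34 A4

Derivation:
After char 0 ('H'=7): chars_in_quartet=1 acc=0x7 bytes_emitted=0
After char 1 ('/'=63): chars_in_quartet=2 acc=0x1FF bytes_emitted=0
After char 2 ('E'=4): chars_in_quartet=3 acc=0x7FC4 bytes_emitted=0
After char 3 ('0'=52): chars_in_quartet=4 acc=0x1FF134 -> emit 1F F1 34, reset; bytes_emitted=3
After char 4 ('p'=41): chars_in_quartet=1 acc=0x29 bytes_emitted=3
After char 5 ('A'=0): chars_in_quartet=2 acc=0xA40 bytes_emitted=3
Padding '==': partial quartet acc=0xA40 -> emit A4; bytes_emitted=4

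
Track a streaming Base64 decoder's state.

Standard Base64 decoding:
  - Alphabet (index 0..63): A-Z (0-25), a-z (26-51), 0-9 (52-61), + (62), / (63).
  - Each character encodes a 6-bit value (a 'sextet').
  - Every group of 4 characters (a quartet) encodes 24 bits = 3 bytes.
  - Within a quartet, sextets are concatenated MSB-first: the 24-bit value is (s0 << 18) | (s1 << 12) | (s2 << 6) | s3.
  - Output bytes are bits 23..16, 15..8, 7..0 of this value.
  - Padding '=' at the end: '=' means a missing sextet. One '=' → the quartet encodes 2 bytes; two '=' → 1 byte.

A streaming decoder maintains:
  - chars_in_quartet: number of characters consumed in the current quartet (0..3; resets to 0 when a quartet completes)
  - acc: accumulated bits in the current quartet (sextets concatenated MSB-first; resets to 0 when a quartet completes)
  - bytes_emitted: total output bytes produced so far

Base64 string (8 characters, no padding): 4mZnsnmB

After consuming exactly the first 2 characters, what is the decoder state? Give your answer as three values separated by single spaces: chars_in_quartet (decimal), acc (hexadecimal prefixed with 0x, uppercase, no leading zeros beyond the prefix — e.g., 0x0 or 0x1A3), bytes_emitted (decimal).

Answer: 2 0xE26 0

Derivation:
After char 0 ('4'=56): chars_in_quartet=1 acc=0x38 bytes_emitted=0
After char 1 ('m'=38): chars_in_quartet=2 acc=0xE26 bytes_emitted=0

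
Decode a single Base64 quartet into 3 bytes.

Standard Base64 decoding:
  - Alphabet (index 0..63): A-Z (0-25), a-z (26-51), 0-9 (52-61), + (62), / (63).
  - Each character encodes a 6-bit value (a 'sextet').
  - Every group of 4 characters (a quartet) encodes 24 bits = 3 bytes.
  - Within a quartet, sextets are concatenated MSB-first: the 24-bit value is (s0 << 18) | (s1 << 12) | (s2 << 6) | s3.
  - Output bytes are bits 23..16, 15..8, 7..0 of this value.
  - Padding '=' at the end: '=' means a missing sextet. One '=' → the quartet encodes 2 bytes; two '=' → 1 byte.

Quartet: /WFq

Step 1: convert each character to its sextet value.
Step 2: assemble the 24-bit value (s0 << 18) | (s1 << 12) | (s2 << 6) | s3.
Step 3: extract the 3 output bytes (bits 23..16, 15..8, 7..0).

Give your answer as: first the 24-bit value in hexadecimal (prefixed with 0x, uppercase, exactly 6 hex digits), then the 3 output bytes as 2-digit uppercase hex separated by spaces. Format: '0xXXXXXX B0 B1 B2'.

Answer: 0xFD616A FD 61 6A

Derivation:
Sextets: /=63, W=22, F=5, q=42
24-bit: (63<<18) | (22<<12) | (5<<6) | 42
      = 0xFC0000 | 0x016000 | 0x000140 | 0x00002A
      = 0xFD616A
Bytes: (v>>16)&0xFF=FD, (v>>8)&0xFF=61, v&0xFF=6A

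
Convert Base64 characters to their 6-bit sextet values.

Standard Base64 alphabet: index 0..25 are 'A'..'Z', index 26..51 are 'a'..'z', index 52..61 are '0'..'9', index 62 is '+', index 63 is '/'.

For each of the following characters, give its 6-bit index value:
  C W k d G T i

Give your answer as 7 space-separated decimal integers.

'C': A..Z range, ord('C') − ord('A') = 2
'W': A..Z range, ord('W') − ord('A') = 22
'k': a..z range, 26 + ord('k') − ord('a') = 36
'd': a..z range, 26 + ord('d') − ord('a') = 29
'G': A..Z range, ord('G') − ord('A') = 6
'T': A..Z range, ord('T') − ord('A') = 19
'i': a..z range, 26 + ord('i') − ord('a') = 34

Answer: 2 22 36 29 6 19 34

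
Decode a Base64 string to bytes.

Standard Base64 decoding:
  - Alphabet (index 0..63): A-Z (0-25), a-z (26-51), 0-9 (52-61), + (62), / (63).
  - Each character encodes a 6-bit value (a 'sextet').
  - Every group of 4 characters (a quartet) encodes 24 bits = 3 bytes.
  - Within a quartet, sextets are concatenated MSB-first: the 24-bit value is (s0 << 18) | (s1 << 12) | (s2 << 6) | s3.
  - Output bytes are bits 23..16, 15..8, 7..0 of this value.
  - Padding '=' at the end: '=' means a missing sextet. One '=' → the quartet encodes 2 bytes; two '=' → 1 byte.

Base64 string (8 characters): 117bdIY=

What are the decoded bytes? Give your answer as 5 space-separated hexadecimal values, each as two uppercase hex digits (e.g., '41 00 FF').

After char 0 ('1'=53): chars_in_quartet=1 acc=0x35 bytes_emitted=0
After char 1 ('1'=53): chars_in_quartet=2 acc=0xD75 bytes_emitted=0
After char 2 ('7'=59): chars_in_quartet=3 acc=0x35D7B bytes_emitted=0
After char 3 ('b'=27): chars_in_quartet=4 acc=0xD75EDB -> emit D7 5E DB, reset; bytes_emitted=3
After char 4 ('d'=29): chars_in_quartet=1 acc=0x1D bytes_emitted=3
After char 5 ('I'=8): chars_in_quartet=2 acc=0x748 bytes_emitted=3
After char 6 ('Y'=24): chars_in_quartet=3 acc=0x1D218 bytes_emitted=3
Padding '=': partial quartet acc=0x1D218 -> emit 74 86; bytes_emitted=5

Answer: D7 5E DB 74 86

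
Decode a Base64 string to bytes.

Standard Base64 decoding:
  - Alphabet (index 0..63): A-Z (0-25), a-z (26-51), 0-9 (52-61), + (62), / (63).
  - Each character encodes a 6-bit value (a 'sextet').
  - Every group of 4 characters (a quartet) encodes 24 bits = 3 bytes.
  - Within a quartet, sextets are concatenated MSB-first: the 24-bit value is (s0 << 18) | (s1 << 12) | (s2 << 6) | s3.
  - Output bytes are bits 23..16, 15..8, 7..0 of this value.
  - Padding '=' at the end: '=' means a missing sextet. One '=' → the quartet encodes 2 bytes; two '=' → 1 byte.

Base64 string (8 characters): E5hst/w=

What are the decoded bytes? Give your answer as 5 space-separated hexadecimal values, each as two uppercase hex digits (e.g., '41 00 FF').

Answer: 13 98 6C B7 FC

Derivation:
After char 0 ('E'=4): chars_in_quartet=1 acc=0x4 bytes_emitted=0
After char 1 ('5'=57): chars_in_quartet=2 acc=0x139 bytes_emitted=0
After char 2 ('h'=33): chars_in_quartet=3 acc=0x4E61 bytes_emitted=0
After char 3 ('s'=44): chars_in_quartet=4 acc=0x13986C -> emit 13 98 6C, reset; bytes_emitted=3
After char 4 ('t'=45): chars_in_quartet=1 acc=0x2D bytes_emitted=3
After char 5 ('/'=63): chars_in_quartet=2 acc=0xB7F bytes_emitted=3
After char 6 ('w'=48): chars_in_quartet=3 acc=0x2DFF0 bytes_emitted=3
Padding '=': partial quartet acc=0x2DFF0 -> emit B7 FC; bytes_emitted=5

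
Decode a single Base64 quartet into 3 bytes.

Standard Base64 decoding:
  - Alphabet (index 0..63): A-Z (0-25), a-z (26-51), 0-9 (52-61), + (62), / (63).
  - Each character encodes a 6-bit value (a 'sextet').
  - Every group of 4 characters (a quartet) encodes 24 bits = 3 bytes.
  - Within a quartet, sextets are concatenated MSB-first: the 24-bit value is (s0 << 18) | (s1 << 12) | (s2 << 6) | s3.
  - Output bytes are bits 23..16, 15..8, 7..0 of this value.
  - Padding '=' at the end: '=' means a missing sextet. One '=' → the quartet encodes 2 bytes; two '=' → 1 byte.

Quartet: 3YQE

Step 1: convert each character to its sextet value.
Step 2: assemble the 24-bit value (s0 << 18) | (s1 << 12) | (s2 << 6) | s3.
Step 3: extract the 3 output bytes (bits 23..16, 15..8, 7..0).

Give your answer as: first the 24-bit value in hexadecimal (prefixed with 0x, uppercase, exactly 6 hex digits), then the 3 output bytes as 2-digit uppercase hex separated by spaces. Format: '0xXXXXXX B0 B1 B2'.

Answer: 0xDD8404 DD 84 04

Derivation:
Sextets: 3=55, Y=24, Q=16, E=4
24-bit: (55<<18) | (24<<12) | (16<<6) | 4
      = 0xDC0000 | 0x018000 | 0x000400 | 0x000004
      = 0xDD8404
Bytes: (v>>16)&0xFF=DD, (v>>8)&0xFF=84, v&0xFF=04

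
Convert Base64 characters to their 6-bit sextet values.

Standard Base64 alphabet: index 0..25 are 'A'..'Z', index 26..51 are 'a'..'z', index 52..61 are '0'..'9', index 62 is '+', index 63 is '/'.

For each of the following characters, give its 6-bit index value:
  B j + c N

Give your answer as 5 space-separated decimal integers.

'B': A..Z range, ord('B') − ord('A') = 1
'j': a..z range, 26 + ord('j') − ord('a') = 35
'+': index 62
'c': a..z range, 26 + ord('c') − ord('a') = 28
'N': A..Z range, ord('N') − ord('A') = 13

Answer: 1 35 62 28 13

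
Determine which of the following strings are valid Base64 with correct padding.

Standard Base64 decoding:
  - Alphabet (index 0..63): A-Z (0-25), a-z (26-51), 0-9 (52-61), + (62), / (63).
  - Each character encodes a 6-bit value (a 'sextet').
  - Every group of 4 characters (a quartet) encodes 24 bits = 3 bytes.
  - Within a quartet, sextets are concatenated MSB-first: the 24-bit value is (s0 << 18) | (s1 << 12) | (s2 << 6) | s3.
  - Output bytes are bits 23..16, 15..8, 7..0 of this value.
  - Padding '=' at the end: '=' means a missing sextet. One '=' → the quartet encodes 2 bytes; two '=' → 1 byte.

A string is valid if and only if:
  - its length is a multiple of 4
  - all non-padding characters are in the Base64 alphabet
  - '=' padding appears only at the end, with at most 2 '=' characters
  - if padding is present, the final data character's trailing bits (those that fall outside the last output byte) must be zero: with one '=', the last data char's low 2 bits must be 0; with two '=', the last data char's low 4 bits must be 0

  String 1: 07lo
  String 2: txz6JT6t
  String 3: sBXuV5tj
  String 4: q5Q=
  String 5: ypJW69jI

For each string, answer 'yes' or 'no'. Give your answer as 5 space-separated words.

Answer: yes yes yes yes yes

Derivation:
String 1: '07lo' → valid
String 2: 'txz6JT6t' → valid
String 3: 'sBXuV5tj' → valid
String 4: 'q5Q=' → valid
String 5: 'ypJW69jI' → valid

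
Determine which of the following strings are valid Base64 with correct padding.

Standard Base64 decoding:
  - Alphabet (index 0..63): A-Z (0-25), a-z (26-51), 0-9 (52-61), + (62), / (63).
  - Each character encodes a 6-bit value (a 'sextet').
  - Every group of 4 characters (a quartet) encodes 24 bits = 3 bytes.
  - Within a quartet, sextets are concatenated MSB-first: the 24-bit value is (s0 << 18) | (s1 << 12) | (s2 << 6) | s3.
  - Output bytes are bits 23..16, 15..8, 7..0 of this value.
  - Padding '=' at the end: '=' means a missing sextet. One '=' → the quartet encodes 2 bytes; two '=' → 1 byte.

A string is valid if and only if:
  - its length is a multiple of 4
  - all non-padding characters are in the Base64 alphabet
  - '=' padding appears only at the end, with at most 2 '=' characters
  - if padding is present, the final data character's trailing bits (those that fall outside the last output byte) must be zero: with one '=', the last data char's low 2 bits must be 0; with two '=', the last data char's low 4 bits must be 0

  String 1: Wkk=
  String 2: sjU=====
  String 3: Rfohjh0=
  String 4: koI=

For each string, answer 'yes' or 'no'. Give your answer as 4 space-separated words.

Answer: yes no yes yes

Derivation:
String 1: 'Wkk=' → valid
String 2: 'sjU=====' → invalid (5 pad chars (max 2))
String 3: 'Rfohjh0=' → valid
String 4: 'koI=' → valid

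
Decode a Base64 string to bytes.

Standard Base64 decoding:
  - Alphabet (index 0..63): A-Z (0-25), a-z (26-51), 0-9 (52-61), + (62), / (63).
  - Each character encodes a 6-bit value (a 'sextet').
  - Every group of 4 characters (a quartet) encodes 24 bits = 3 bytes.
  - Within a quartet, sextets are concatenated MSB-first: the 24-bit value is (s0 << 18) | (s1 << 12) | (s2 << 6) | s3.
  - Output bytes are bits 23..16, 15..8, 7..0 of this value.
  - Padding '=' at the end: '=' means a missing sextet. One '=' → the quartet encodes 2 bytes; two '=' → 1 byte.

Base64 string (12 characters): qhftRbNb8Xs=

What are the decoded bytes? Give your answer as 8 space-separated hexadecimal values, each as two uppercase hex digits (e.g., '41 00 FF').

Answer: AA 17 ED 45 B3 5B F1 7B

Derivation:
After char 0 ('q'=42): chars_in_quartet=1 acc=0x2A bytes_emitted=0
After char 1 ('h'=33): chars_in_quartet=2 acc=0xAA1 bytes_emitted=0
After char 2 ('f'=31): chars_in_quartet=3 acc=0x2A85F bytes_emitted=0
After char 3 ('t'=45): chars_in_quartet=4 acc=0xAA17ED -> emit AA 17 ED, reset; bytes_emitted=3
After char 4 ('R'=17): chars_in_quartet=1 acc=0x11 bytes_emitted=3
After char 5 ('b'=27): chars_in_quartet=2 acc=0x45B bytes_emitted=3
After char 6 ('N'=13): chars_in_quartet=3 acc=0x116CD bytes_emitted=3
After char 7 ('b'=27): chars_in_quartet=4 acc=0x45B35B -> emit 45 B3 5B, reset; bytes_emitted=6
After char 8 ('8'=60): chars_in_quartet=1 acc=0x3C bytes_emitted=6
After char 9 ('X'=23): chars_in_quartet=2 acc=0xF17 bytes_emitted=6
After char 10 ('s'=44): chars_in_quartet=3 acc=0x3C5EC bytes_emitted=6
Padding '=': partial quartet acc=0x3C5EC -> emit F1 7B; bytes_emitted=8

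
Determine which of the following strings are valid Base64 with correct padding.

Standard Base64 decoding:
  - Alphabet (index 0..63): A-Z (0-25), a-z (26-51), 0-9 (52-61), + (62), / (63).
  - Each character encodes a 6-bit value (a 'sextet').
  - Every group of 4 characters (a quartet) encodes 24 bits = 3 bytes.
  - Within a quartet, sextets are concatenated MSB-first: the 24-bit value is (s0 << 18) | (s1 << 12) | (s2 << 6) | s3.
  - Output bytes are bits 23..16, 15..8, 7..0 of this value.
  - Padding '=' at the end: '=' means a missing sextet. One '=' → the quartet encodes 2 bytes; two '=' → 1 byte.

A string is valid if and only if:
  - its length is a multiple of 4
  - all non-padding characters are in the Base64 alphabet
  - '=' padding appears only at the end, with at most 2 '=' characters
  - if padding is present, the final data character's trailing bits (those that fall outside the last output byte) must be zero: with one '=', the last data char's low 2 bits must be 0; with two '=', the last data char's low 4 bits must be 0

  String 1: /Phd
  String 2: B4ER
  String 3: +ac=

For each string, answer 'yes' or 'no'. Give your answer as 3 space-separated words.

Answer: yes yes yes

Derivation:
String 1: '/Phd' → valid
String 2: 'B4ER' → valid
String 3: '+ac=' → valid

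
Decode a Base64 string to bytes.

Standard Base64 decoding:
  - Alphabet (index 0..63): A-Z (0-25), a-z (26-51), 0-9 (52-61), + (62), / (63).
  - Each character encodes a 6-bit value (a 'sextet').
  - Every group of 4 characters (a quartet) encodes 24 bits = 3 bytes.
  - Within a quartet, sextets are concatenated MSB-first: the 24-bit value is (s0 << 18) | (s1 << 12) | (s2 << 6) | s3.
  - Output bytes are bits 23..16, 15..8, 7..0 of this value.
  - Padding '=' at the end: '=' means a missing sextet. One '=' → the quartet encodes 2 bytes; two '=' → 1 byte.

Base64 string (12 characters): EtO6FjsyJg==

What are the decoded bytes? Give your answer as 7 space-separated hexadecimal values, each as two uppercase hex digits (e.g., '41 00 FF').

After char 0 ('E'=4): chars_in_quartet=1 acc=0x4 bytes_emitted=0
After char 1 ('t'=45): chars_in_quartet=2 acc=0x12D bytes_emitted=0
After char 2 ('O'=14): chars_in_quartet=3 acc=0x4B4E bytes_emitted=0
After char 3 ('6'=58): chars_in_quartet=4 acc=0x12D3BA -> emit 12 D3 BA, reset; bytes_emitted=3
After char 4 ('F'=5): chars_in_quartet=1 acc=0x5 bytes_emitted=3
After char 5 ('j'=35): chars_in_quartet=2 acc=0x163 bytes_emitted=3
After char 6 ('s'=44): chars_in_quartet=3 acc=0x58EC bytes_emitted=3
After char 7 ('y'=50): chars_in_quartet=4 acc=0x163B32 -> emit 16 3B 32, reset; bytes_emitted=6
After char 8 ('J'=9): chars_in_quartet=1 acc=0x9 bytes_emitted=6
After char 9 ('g'=32): chars_in_quartet=2 acc=0x260 bytes_emitted=6
Padding '==': partial quartet acc=0x260 -> emit 26; bytes_emitted=7

Answer: 12 D3 BA 16 3B 32 26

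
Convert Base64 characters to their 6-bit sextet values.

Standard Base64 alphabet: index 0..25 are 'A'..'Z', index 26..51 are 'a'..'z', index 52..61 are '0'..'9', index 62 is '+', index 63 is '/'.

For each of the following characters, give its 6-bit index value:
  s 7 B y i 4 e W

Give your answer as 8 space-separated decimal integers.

's': a..z range, 26 + ord('s') − ord('a') = 44
'7': 0..9 range, 52 + ord('7') − ord('0') = 59
'B': A..Z range, ord('B') − ord('A') = 1
'y': a..z range, 26 + ord('y') − ord('a') = 50
'i': a..z range, 26 + ord('i') − ord('a') = 34
'4': 0..9 range, 52 + ord('4') − ord('0') = 56
'e': a..z range, 26 + ord('e') − ord('a') = 30
'W': A..Z range, ord('W') − ord('A') = 22

Answer: 44 59 1 50 34 56 30 22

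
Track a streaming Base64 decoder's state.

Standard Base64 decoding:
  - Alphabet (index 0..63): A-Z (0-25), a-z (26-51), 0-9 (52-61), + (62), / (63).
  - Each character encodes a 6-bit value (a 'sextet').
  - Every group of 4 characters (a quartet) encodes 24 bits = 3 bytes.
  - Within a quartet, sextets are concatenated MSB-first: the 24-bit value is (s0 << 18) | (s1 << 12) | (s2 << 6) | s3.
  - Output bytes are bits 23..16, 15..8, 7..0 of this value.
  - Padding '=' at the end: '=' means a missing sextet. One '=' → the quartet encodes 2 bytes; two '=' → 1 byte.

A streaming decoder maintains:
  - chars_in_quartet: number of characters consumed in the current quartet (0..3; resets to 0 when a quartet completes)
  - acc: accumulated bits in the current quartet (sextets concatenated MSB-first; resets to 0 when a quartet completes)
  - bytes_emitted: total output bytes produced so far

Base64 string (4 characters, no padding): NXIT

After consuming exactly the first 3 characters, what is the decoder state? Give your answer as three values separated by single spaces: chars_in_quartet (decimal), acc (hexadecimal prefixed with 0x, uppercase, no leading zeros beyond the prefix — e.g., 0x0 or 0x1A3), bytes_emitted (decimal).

Answer: 3 0xD5C8 0

Derivation:
After char 0 ('N'=13): chars_in_quartet=1 acc=0xD bytes_emitted=0
After char 1 ('X'=23): chars_in_quartet=2 acc=0x357 bytes_emitted=0
After char 2 ('I'=8): chars_in_quartet=3 acc=0xD5C8 bytes_emitted=0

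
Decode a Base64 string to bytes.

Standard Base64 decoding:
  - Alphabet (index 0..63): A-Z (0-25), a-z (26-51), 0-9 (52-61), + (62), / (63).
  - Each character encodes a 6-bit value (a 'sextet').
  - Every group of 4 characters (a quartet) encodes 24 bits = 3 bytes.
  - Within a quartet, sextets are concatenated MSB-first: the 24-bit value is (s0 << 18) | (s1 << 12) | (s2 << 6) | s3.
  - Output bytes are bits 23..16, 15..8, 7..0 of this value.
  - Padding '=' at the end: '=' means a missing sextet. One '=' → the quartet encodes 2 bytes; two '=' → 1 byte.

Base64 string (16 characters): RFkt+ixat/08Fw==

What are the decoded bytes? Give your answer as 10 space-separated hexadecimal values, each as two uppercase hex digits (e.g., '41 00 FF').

After char 0 ('R'=17): chars_in_quartet=1 acc=0x11 bytes_emitted=0
After char 1 ('F'=5): chars_in_quartet=2 acc=0x445 bytes_emitted=0
After char 2 ('k'=36): chars_in_quartet=3 acc=0x11164 bytes_emitted=0
After char 3 ('t'=45): chars_in_quartet=4 acc=0x44592D -> emit 44 59 2D, reset; bytes_emitted=3
After char 4 ('+'=62): chars_in_quartet=1 acc=0x3E bytes_emitted=3
After char 5 ('i'=34): chars_in_quartet=2 acc=0xFA2 bytes_emitted=3
After char 6 ('x'=49): chars_in_quartet=3 acc=0x3E8B1 bytes_emitted=3
After char 7 ('a'=26): chars_in_quartet=4 acc=0xFA2C5A -> emit FA 2C 5A, reset; bytes_emitted=6
After char 8 ('t'=45): chars_in_quartet=1 acc=0x2D bytes_emitted=6
After char 9 ('/'=63): chars_in_quartet=2 acc=0xB7F bytes_emitted=6
After char 10 ('0'=52): chars_in_quartet=3 acc=0x2DFF4 bytes_emitted=6
After char 11 ('8'=60): chars_in_quartet=4 acc=0xB7FD3C -> emit B7 FD 3C, reset; bytes_emitted=9
After char 12 ('F'=5): chars_in_quartet=1 acc=0x5 bytes_emitted=9
After char 13 ('w'=48): chars_in_quartet=2 acc=0x170 bytes_emitted=9
Padding '==': partial quartet acc=0x170 -> emit 17; bytes_emitted=10

Answer: 44 59 2D FA 2C 5A B7 FD 3C 17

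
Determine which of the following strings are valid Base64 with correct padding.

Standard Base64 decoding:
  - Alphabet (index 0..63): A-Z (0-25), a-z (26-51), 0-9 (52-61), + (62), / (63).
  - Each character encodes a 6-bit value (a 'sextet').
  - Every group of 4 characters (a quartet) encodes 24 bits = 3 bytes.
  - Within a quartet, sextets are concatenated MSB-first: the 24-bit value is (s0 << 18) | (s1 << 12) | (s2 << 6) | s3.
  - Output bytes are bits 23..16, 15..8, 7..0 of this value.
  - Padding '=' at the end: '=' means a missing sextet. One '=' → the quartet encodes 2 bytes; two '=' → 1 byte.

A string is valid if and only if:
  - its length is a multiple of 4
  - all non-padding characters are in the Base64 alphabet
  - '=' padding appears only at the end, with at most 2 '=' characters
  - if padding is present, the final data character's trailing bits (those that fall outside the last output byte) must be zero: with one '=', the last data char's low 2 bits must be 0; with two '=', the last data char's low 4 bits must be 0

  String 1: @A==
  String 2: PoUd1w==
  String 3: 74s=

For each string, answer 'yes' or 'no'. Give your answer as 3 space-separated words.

String 1: '@A==' → invalid (bad char(s): ['@'])
String 2: 'PoUd1w==' → valid
String 3: '74s=' → valid

Answer: no yes yes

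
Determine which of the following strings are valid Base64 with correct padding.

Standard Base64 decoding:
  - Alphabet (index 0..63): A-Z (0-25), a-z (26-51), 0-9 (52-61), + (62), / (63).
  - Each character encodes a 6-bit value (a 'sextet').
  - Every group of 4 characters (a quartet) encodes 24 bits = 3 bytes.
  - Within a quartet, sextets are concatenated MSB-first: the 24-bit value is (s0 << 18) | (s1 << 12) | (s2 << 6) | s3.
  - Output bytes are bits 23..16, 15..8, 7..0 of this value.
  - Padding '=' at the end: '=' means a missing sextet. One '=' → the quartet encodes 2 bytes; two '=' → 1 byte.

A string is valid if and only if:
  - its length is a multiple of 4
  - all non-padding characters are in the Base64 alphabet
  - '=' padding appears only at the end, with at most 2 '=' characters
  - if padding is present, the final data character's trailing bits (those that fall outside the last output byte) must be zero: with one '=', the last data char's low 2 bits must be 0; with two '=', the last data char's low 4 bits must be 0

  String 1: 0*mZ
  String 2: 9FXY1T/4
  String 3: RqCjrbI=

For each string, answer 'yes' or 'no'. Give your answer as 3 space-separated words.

Answer: no yes yes

Derivation:
String 1: '0*mZ' → invalid (bad char(s): ['*'])
String 2: '9FXY1T/4' → valid
String 3: 'RqCjrbI=' → valid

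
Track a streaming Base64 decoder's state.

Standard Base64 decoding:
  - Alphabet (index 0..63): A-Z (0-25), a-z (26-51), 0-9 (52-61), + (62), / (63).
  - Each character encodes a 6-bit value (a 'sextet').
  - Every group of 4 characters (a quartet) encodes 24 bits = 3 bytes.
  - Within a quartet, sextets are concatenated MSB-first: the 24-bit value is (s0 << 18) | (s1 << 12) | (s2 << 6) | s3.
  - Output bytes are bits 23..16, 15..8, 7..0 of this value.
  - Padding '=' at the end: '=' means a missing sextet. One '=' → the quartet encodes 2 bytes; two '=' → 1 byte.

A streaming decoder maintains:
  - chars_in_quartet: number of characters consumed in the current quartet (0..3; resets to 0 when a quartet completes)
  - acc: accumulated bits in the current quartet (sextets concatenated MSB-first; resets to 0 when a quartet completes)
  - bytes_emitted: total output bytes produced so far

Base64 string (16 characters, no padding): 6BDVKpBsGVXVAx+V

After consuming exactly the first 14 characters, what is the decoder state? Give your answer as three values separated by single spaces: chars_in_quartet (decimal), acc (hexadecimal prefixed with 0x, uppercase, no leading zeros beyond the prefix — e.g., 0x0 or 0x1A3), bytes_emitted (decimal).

After char 0 ('6'=58): chars_in_quartet=1 acc=0x3A bytes_emitted=0
After char 1 ('B'=1): chars_in_quartet=2 acc=0xE81 bytes_emitted=0
After char 2 ('D'=3): chars_in_quartet=3 acc=0x3A043 bytes_emitted=0
After char 3 ('V'=21): chars_in_quartet=4 acc=0xE810D5 -> emit E8 10 D5, reset; bytes_emitted=3
After char 4 ('K'=10): chars_in_quartet=1 acc=0xA bytes_emitted=3
After char 5 ('p'=41): chars_in_quartet=2 acc=0x2A9 bytes_emitted=3
After char 6 ('B'=1): chars_in_quartet=3 acc=0xAA41 bytes_emitted=3
After char 7 ('s'=44): chars_in_quartet=4 acc=0x2A906C -> emit 2A 90 6C, reset; bytes_emitted=6
After char 8 ('G'=6): chars_in_quartet=1 acc=0x6 bytes_emitted=6
After char 9 ('V'=21): chars_in_quartet=2 acc=0x195 bytes_emitted=6
After char 10 ('X'=23): chars_in_quartet=3 acc=0x6557 bytes_emitted=6
After char 11 ('V'=21): chars_in_quartet=4 acc=0x1955D5 -> emit 19 55 D5, reset; bytes_emitted=9
After char 12 ('A'=0): chars_in_quartet=1 acc=0x0 bytes_emitted=9
After char 13 ('x'=49): chars_in_quartet=2 acc=0x31 bytes_emitted=9

Answer: 2 0x31 9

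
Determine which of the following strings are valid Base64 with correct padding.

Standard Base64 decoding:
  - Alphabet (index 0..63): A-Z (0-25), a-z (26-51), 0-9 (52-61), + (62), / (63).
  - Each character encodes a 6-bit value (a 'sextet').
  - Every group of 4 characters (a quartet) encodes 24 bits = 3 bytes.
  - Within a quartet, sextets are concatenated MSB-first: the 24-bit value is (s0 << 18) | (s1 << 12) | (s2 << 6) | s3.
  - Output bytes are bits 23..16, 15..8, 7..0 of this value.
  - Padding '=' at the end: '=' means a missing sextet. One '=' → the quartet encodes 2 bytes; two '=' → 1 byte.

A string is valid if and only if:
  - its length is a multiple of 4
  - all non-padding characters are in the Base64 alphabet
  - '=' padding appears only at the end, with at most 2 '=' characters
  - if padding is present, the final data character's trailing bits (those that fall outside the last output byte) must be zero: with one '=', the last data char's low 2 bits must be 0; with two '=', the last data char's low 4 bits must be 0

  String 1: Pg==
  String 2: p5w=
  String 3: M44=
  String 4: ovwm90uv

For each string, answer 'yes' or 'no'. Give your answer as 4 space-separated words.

Answer: yes yes yes yes

Derivation:
String 1: 'Pg==' → valid
String 2: 'p5w=' → valid
String 3: 'M44=' → valid
String 4: 'ovwm90uv' → valid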